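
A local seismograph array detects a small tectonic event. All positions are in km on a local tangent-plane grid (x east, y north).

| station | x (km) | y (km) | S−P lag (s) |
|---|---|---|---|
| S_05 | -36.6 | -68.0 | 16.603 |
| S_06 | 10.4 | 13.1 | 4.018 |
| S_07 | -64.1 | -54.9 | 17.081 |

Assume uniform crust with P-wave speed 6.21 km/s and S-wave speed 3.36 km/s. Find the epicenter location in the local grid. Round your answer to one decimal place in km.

14.7 km east, 42.2 km north

Distance from S−P lag: d = Δt · v_P v_S / (v_P − v_S) = Δt · (6.21·3.36)/(6.21−3.36) ≈ 7.3213·Δt.
So d_S_05 = 121.55, d_S_06 = 29.42, d_S_07 = 125.05 km.
Circle about each station: (x + 36.6)² + (y + 68.0)² = 121.55²; (x − 10.4)² + (y − 13.1)² = 29.42²; (x + 64.1)² + (y + 54.9)² = 125.05².
Subtracting pairs of circle equations eliminates x²+y² and gives linear equations (the radical axes):
94.0 x + 162.2 y = 8225.08
-55.0 x + 26.2 y = 296.16
Solving the 2×2 system: x ≈ 14.7, y ≈ 42.2 km.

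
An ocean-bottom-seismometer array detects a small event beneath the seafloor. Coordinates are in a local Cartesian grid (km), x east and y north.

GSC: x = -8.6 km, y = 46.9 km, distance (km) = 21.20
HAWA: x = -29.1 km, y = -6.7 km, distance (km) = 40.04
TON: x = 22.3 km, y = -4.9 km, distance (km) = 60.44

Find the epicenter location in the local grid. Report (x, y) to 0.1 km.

-24.7 km east, 33.1 km north

Circle about each station: (x + 8.6)² + (y − 46.9)² = 21.20²; (x + 29.1)² + (y + 6.7)² = 40.04²; (x − 22.3)² + (y + 4.9)² = 60.44².
Subtracting the GSC equation from the HAWA and TON equations removes the quadratic terms:
-41.0 x − 107.2 y = -2535.63
61.8 x − 103.6 y = -4955.82
Solving the 2×2 system: x ≈ -24.7, y ≈ 33.1 km.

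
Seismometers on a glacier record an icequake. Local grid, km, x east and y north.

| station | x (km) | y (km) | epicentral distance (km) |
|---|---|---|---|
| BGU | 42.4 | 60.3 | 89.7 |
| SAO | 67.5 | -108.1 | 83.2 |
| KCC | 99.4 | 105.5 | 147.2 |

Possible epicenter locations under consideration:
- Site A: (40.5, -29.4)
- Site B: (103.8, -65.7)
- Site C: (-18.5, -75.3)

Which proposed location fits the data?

Site A

For each candidate, compare |candidate − station| to the reported distance:
Site A: residuals BGU 0.0, SAO 0.0, KCC 0.0 → max 0.0 km
Site B: residuals BGU 50.5, SAO 27.4, KCC 24.1 → max 50.5 km
Site C: residuals BGU 58.9, SAO 8.8, KCC 68.6 → max 68.6 km
Only Site A has all residuals ≈ 0.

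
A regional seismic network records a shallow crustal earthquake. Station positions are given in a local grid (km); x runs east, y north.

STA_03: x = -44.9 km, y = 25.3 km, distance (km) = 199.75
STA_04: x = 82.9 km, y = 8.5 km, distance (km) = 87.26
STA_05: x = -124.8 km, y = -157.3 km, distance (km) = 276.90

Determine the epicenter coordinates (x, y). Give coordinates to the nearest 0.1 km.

Circle about each station: (x + 44.9)² + (y − 25.3)² = 199.75²; (x − 82.9)² + (y − 8.5)² = 87.26²; (x + 124.8)² + (y + 157.3)² = 276.90².
Subtracting the STA_03 equation from the STA_04 and STA_05 equations removes the quadratic terms:
255.6 x − 33.6 y = 36574.31
-159.8 x − 365.2 y = 888.68
Solving the 2×2 system: x ≈ 135.0, y ≈ -61.5 km.

x ≈ 135.0 km, y ≈ -61.5 km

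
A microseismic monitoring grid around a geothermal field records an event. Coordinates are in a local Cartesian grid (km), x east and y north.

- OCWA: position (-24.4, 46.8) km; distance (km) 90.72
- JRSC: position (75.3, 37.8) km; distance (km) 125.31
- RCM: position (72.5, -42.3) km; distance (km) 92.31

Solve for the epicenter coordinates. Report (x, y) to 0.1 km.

Circle about each station: (x + 24.4)² + (y − 46.8)² = 90.72²; (x − 75.3)² + (y − 37.8)² = 125.31²; (x − 72.5)² + (y + 42.3)² = 92.31².
Subtracting the OCWA equation from the JRSC and RCM equations removes the quadratic terms:
199.4 x − 18.0 y = -3159.15
193.8 x − 178.2 y = 3968.92
Solving the 2×2 system: x ≈ -19.8, y ≈ -43.8 km.

x ≈ -19.8 km, y ≈ -43.8 km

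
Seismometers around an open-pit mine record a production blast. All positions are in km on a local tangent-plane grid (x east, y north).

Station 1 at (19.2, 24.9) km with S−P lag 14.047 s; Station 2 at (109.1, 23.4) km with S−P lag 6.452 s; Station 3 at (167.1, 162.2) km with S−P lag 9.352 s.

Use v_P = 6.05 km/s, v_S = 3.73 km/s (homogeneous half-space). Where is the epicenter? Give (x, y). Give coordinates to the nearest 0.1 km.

Distance from S−P lag: d = Δt · v_P v_S / (v_P − v_S) = Δt · (6.05·3.73)/(6.05−3.73) ≈ 9.7269·Δt.
So d_Station 1 = 136.63, d_Station 2 = 62.76, d_Station 3 = 90.97 km.
Circle about each station: (x − 19.2)² + (y − 24.9)² = 136.63²; (x − 109.1)² + (y − 23.4)² = 62.76²; (x − 167.1)² + (y − 162.2)² = 90.97².
Subtracting the Station 1 equation from the Station 2 and Station 3 equations removes the quadratic terms:
179.8 x − 3.0 y = 26190.66
295.8 x + 274.6 y = 63634.82
Solving the 2×2 system: x ≈ 146.9, y ≈ 73.5 km.
Check against Station 1 (with the unrounded x, y): √((x − 19.2)²+(y − 24.9)²) = 136.63 ≈ 136.63 km. ✓

x ≈ 146.9 km, y ≈ 73.5 km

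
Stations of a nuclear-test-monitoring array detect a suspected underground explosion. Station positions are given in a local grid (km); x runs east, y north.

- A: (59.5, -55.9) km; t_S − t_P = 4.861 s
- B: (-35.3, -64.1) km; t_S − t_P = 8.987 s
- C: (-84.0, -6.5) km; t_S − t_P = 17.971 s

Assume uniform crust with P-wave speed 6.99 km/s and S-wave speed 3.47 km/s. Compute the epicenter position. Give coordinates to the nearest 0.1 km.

(26.6, -62.2)

Distance from S−P lag: d = Δt · v_P v_S / (v_P − v_S) = Δt · (6.99·3.47)/(6.99−3.47) ≈ 6.8907·Δt.
So d_A = 33.50, d_B = 61.93, d_C = 123.83 km.
Circle about each station: (x − 59.5)² + (y + 55.9)² = 33.50²; (x + 35.3)² + (y + 64.1)² = 61.93²; (x + 84.0)² + (y + 6.5)² = 123.83².
Subtracting pairs of circle equations eliminates x²+y² and gives linear equations (the radical axes):
-189.6 x − 16.4 y = -4023.23
-287.0 x + 98.8 y = -13778.43
Solving the 2×2 system: x ≈ 26.6, y ≈ -62.2 km.
Check against A (with the unrounded x, y): √((x − 59.5)²+(y + 55.9)²) = 33.50 ≈ 33.50 km. ✓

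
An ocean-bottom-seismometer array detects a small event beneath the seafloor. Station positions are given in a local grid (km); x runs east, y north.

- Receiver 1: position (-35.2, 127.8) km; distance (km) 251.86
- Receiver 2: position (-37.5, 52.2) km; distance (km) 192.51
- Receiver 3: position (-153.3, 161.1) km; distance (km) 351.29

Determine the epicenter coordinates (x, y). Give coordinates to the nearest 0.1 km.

94.0 km east, -88.4 km north

Circle about each station: (x + 35.2)² + (y − 127.8)² = 251.86²; (x + 37.5)² + (y − 52.2)² = 192.51²; (x + 153.3)² + (y − 161.1)² = 351.29².
Subtracting the Receiver 1 equation from the Receiver 2 and Receiver 3 equations removes the quadratic terms:
-4.6 x − 151.2 y = 12932.57
-236.2 x + 66.6 y = -28088.98
Solving the 2×2 system: x ≈ 94.0, y ≈ -88.4 km.
Check against Receiver 1 (with the unrounded x, y): √((x + 35.2)²+(y − 127.8)²) = 251.86 ≈ 251.86 km. ✓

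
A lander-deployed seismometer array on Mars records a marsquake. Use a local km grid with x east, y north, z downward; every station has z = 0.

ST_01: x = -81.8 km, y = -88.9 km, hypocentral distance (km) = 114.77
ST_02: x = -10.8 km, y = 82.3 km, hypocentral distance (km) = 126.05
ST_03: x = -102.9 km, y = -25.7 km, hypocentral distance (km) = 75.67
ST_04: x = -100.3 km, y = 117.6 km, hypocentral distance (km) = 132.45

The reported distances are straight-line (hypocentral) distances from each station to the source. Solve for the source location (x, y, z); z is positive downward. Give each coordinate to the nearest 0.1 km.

Each station gives a sphere (x−x_i)² + (y−y_i)² + z² = d_i² (stations at z=0).
Subtracting the ST_01 sphere from ST_02 and ST_03: z² cancels, leaving linear equations in x and y:
142.0 x + 342.4 y = -10420.97
-42.2 x + 126.4 y = 4100.65
Solving: x ≈ -83.995, y ≈ 4.399 km (keep extra digits for the depth step; rounded: -84.0, 4.4).
Then from the ST_01 sphere: z² = 114.77² − (x + 81.8)² − (y + 88.9)² with x = -83.995, y = 4.399, so z ≈ 66.803 ≈ 66.8 km.
Check against ST_04 (with the unrounded solution): distance 132.45 ≈ 132.45 km. ✓

(-84.0, 4.4, 66.8)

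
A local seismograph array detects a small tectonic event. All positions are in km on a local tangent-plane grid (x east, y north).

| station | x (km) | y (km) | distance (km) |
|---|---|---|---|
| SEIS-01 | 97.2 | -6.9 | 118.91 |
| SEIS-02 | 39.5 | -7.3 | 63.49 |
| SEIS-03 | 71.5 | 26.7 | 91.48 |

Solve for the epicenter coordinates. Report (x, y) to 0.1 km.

Circle about each station: (x − 97.2)² + (y + 6.9)² = 118.91²; (x − 39.5)² + (y + 7.3)² = 63.49²; (x − 71.5)² + (y − 26.7)² = 91.48².
Subtracting pairs of circle equations eliminates x²+y² and gives linear equations (the radical axes):
-115.4 x − 0.8 y = 2226.70
-51.4 x + 67.2 y = 2100.69
Solving the 2×2 system: x ≈ -19.4, y ≈ 16.4 km.

x ≈ -19.4 km, y ≈ 16.4 km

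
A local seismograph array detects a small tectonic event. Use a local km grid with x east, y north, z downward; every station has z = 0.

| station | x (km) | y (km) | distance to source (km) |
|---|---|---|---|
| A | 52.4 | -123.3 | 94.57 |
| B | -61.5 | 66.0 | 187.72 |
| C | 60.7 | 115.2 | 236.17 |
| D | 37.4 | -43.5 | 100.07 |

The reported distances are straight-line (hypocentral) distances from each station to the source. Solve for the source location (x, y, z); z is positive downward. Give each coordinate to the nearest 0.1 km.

(-7.7, -100.0, 69.2)

Each station gives a sphere (x−x_i)² + (y−y_i)² + z² = d_i² (stations at z=0).
Subtracting the A sphere from B and C: z² cancels, leaving linear equations in x and y:
-227.8 x + 378.6 y = -36105.71
16.6 x + 477.0 y = -47825.90
Solving: x ≈ -7.695, y ≈ -99.996 km (keep extra digits for the depth step; rounded: -7.7, -100.0).
Then from the A sphere: z² = 94.57² − (x − 52.4)² − (y + 123.3)² with x = -7.695, y = -99.996, so z ≈ 69.203 ≈ 69.2 km.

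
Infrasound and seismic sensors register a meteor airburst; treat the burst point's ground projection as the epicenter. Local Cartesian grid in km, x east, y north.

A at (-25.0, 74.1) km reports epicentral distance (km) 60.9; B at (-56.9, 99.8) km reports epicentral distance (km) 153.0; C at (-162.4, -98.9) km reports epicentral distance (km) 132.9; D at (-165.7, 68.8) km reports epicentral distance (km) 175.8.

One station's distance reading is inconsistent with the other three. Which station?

Solve using three stations at a time. Using B, C, D (subtract circle equations pairwise → linear system) gives (x, y) ≈ (-38.0, -52.1).
Distances from that point to each station vs reported:
  A: calculated 126.8 vs reported 60.9 → residual 65.9 km
  B: calculated 153.0 vs reported 153.0 → residual 0.0 km
  C: calculated 132.9 vs reported 132.9 → residual 0.0 km
  D: calculated 175.8 vs reported 175.8 → residual 0.0 km
B, C, D are mutually consistent (residuals ≈ 0); A is off by 65.9 km.

A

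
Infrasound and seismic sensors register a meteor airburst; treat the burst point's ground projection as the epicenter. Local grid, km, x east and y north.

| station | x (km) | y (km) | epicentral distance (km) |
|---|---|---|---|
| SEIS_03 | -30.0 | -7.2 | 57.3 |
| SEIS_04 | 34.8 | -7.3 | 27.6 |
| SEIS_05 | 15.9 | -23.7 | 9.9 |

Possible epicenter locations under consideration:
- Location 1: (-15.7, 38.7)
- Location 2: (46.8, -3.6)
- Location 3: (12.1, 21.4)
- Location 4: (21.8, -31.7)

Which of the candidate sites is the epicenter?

Location 4

For each candidate, compare |candidate − station| to the reported distance:
Location 1: residuals SEIS_03 9.2, SEIS_04 40.7, SEIS_05 60.0 → max 60.0 km
Location 2: residuals SEIS_03 19.6, SEIS_04 15.0, SEIS_05 27.0 → max 27.0 km
Location 3: residuals SEIS_03 6.4, SEIS_04 9.0, SEIS_05 35.4 → max 35.4 km
Location 4: residuals SEIS_03 0.0, SEIS_04 0.0, SEIS_05 0.0 → max 0.0 km
Only Location 4 has all residuals ≈ 0.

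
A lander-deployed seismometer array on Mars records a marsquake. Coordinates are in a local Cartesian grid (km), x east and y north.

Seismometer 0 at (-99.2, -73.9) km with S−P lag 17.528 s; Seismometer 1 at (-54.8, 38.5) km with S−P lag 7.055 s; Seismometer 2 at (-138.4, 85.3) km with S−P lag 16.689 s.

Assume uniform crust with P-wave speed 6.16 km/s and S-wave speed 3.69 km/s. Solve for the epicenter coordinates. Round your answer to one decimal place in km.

Distance from S−P lag: d = Δt · v_P v_S / (v_P − v_S) = Δt · (6.16·3.69)/(6.16−3.69) ≈ 9.2026·Δt.
So d_Seismometer 0 = 161.30, d_Seismometer 1 = 64.92, d_Seismometer 2 = 153.58 km.
Circle about each station: (x + 99.2)² + (y + 73.9)² = 161.30²; (x + 54.8)² + (y − 38.5)² = 64.92²; (x + 138.4)² + (y − 85.3)² = 153.58².
Subtracting the Seismometer 0 equation from the Seismometer 1 and Seismometer 2 equations removes the quadratic terms:
88.8 x + 224.8 y = 10986.52
-78.4 x + 318.4 y = 13559.67
Solving the 2×2 system: x ≈ 9.8, y ≈ 45.0 km.
Check against Seismometer 0 (with the unrounded x, y): √((x + 99.2)²+(y + 73.9)²) = 161.30 ≈ 161.30 km. ✓

x ≈ 9.8 km, y ≈ 45.0 km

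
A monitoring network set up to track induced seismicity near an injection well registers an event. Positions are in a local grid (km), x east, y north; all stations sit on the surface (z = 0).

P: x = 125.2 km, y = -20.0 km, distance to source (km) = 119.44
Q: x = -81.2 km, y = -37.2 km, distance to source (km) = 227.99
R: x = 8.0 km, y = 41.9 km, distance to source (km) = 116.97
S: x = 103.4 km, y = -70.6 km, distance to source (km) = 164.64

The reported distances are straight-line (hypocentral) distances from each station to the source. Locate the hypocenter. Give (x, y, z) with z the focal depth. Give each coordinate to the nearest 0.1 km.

(103.8, 86.1, 50.5)

Each station gives a sphere (x−x_i)² + (y−y_i)² + z² = d_i² (stations at z=0).
Subtracting the P sphere from Q and R: z² cancels, leaving linear equations in x and y:
-412.8 x − 34.4 y = -45811.29
-234.4 x + 123.8 y = -13671.50
Solving: x ≈ 103.802, y ≈ 86.103 km (keep extra digits for the depth step; rounded: 103.8, 86.1).
Then from the P sphere: z² = 119.44² − (x − 125.2)² − (y + 20.0)² with x = 103.802, y = 86.103, so z ≈ 50.499 ≈ 50.5 km.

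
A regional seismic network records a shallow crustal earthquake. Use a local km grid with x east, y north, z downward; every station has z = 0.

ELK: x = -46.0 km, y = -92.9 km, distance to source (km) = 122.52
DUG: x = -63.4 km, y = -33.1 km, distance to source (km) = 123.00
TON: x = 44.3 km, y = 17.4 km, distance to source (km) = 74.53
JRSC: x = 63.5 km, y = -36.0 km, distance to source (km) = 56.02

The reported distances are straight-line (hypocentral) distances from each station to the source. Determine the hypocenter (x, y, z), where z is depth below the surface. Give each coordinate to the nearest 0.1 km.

(47.3, -34.3, 53.6)

Each station gives a sphere (x−x_i)² + (y−y_i)² + z² = d_i² (stations at z=0).
Subtracting the ELK sphere from DUG and TON: z² cancels, leaving linear equations in x and y:
-34.8 x + 119.6 y = -5749.09
180.6 x + 220.6 y = 975.27
Solving: x ≈ 47.304, y ≈ -34.305 km (keep extra digits for the depth step; rounded: 47.3, -34.3).
Then from the ELK sphere: z² = 122.52² − (x + 46.0)² − (y + 92.9)² with x = 47.304, y = -34.305, so z ≈ 53.592 ≈ 53.6 km.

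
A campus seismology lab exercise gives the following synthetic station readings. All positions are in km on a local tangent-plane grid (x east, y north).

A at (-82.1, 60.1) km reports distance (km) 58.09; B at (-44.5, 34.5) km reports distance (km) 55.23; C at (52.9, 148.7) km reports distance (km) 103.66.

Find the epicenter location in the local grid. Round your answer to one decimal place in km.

Circle about each station: (x + 82.1)² + (y − 60.1)² = 58.09²; (x + 44.5)² + (y − 34.5)² = 55.23²; (x − 52.9)² + (y − 148.7)² = 103.66².
Subtracting the A equation from the B and C equations removes the quadratic terms:
75.2 x − 51.2 y = -6857.82
270.0 x + 177.2 y = 7186.73
Solving the 2×2 system: x ≈ -31.2, y ≈ 88.1 km.
Check against A (with the unrounded x, y): √((x + 82.1)²+(y − 60.1)²) = 58.09 ≈ 58.09 km. ✓

x ≈ -31.2 km, y ≈ 88.1 km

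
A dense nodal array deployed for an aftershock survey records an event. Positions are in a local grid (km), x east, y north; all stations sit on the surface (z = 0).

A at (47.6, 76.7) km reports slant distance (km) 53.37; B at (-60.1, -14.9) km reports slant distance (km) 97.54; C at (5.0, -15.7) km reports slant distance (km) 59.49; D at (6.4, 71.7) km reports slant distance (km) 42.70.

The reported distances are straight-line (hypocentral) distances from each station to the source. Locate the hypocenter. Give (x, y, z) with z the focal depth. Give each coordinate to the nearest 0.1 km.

Each station gives a sphere (x−x_i)² + (y−y_i)² + z² = d_i² (stations at z=0).
Subtracting the A sphere from B and C: z² cancels, leaving linear equations in x and y:
-215.4 x − 183.2 y = -10980.32
-85.2 x − 184.8 y = -8567.86
Solving: x ≈ 18.991, y ≈ 37.607 km (keep extra digits for the depth step; rounded: 19.0, 37.6).
Then from the A sphere: z² = 53.37² − (x − 47.6)² − (y − 76.7)² with x = 18.991, y = 37.607, so z ≈ 22.397 ≈ 22.4 km.
Check against D (with the unrounded solution): distance 42.69 ≈ 42.70 km. ✓

(19.0, 37.6, 22.4)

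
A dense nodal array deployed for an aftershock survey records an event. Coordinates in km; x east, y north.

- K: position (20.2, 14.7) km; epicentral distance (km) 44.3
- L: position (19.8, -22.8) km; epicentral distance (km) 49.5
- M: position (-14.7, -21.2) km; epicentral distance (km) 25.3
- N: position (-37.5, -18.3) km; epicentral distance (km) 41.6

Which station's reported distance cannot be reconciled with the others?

Solve using three stations at a time. Using K, L, M (subtract circle equations pairwise → linear system) gives (x, y) ≈ (-22.5, 2.9).
Distances from that point to each station vs reported:
  K: calculated 44.3 vs reported 44.3 → residual 0.0 km
  L: calculated 49.5 vs reported 49.5 → residual 0.0 km
  M: calculated 25.3 vs reported 25.3 → residual 0.0 km
  N: calculated 26.0 vs reported 41.6 → residual 15.6 km
K, L, M are mutually consistent (residuals ≈ 0); N is off by 15.6 km.

N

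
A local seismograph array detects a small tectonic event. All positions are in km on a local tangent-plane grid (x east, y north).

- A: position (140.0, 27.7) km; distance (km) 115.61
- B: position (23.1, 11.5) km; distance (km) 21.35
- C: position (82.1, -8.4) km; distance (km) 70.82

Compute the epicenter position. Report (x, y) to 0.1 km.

Circle about each station: (x − 140.0)² + (y − 27.7)² = 115.61²; (x − 23.1)² + (y − 11.5)² = 21.35²; (x − 82.1)² + (y + 8.4)² = 70.82².
Subtracting pairs of circle equations eliminates x²+y² and gives linear equations (the radical axes):
-233.8 x − 32.4 y = -6791.58
-115.8 x − 72.2 y = -5206.12
Solving the 2×2 system: x ≈ 24.5, y ≈ 32.8 km.
Check against A (with the unrounded x, y): √((x − 140.0)²+(y − 27.7)²) = 115.61 ≈ 115.61 km. ✓

24.5 km east, 32.8 km north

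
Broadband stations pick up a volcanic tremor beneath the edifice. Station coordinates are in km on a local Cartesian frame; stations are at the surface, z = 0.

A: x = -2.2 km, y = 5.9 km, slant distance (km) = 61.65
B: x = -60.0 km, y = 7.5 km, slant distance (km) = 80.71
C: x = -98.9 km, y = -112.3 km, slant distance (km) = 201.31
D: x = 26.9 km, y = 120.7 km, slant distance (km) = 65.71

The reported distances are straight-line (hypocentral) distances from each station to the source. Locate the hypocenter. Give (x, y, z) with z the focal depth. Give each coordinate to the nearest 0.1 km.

Each station gives a sphere (x−x_i)² + (y−y_i)² + z² = d_i² (stations at z=0).
Subtracting the A sphere from B and C: z² cancels, leaving linear equations in x and y:
-115.6 x + 3.2 y = 903.22
-193.4 x − 236.4 y = -14372.14
Solving: x ≈ -5.995, y ≈ 65.700 km (keep extra digits for the depth step; rounded: -6.0, 65.7).
Then from the A sphere: z² = 61.65² − (x + 2.2)² − (y − 5.9)² with x = -5.995, y = 65.700, so z ≈ 14.501 ≈ 14.5 km.

(-6.0, 65.7, 14.5)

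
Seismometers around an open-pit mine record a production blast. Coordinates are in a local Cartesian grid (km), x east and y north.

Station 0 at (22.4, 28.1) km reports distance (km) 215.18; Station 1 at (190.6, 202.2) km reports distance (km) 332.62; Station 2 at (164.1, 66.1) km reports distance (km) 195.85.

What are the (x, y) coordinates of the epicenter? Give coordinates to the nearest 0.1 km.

x ≈ 168.7 km, y ≈ -129.7 km

Circle about each station: (x − 22.4)² + (y − 28.1)² = 215.18²; (x − 190.6)² + (y − 202.2)² = 332.62²; (x − 164.1)² + (y − 66.1)² = 195.85².
Subtracting pairs of circle equations eliminates x²+y² and gives linear equations (the radical axes):
336.4 x + 348.2 y = 11588.20
283.4 x + 76.0 y = 37951.86
Solving the 2×2 system: x ≈ 168.7, y ≈ -129.7 km.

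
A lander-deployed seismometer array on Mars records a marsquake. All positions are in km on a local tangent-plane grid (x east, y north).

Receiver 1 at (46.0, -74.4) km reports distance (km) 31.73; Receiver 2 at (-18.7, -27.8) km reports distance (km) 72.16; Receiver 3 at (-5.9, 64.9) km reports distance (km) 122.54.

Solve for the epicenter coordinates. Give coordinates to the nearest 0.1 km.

(51.8, -43.2)

Circle about each station: (x − 46.0)² + (y + 74.4)² = 31.73²; (x + 18.7)² + (y + 27.8)² = 72.16²; (x + 5.9)² + (y − 64.9)² = 122.54².
Subtracting the Receiver 1 equation from the Receiver 2 and Receiver 3 equations removes the quadratic terms:
-129.4 x + 93.2 y = -10729.10
-103.8 x + 278.6 y = -17413.80
Solving the 2×2 system: x ≈ 51.8, y ≈ -43.2 km.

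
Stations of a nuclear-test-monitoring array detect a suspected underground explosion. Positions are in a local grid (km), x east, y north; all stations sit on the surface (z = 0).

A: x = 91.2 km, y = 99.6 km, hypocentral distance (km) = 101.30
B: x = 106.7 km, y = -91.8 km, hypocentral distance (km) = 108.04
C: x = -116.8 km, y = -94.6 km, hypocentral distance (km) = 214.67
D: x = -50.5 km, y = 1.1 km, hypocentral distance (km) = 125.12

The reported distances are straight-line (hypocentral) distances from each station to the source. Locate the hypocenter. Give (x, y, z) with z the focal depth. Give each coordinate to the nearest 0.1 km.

(70.7, 5.3, 30.8)

Each station gives a sphere (x−x_i)² + (y−y_i)² + z² = d_i² (stations at z=0).
Subtracting the A sphere from B and C: z² cancels, leaving linear equations in x and y:
31.0 x − 382.8 y = 163.58
-416.0 x − 388.4 y = -31467.72
Solving: x ≈ 70.697, y ≈ 5.298 km (keep extra digits for the depth step; rounded: 70.7, 5.3).
Then from the A sphere: z² = 101.30² − (x − 91.2)² − (y − 99.6)² with x = 70.697, y = 5.298, so z ≈ 30.797 ≈ 30.8 km.
Check against D (with the unrounded solution): distance 125.12 ≈ 125.12 km. ✓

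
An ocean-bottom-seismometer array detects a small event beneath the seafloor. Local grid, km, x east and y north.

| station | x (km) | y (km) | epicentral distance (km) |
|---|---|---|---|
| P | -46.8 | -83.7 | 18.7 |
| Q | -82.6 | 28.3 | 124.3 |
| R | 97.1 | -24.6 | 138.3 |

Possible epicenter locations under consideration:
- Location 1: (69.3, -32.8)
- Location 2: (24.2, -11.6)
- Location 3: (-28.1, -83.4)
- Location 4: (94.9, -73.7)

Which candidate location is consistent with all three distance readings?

For each candidate, compare |candidate − station| to the reported distance:
Location 1: residuals P 108.1, Q 39.4, R 109.3 → max 109.3 km
Location 2: residuals P 82.5, Q 10.3, R 64.2 → max 82.5 km
Location 3: residuals P 0.0, Q 0.0, R 0.0 → max 0.0 km
Location 4: residuals P 123.4, Q 80.4, R 89.2 → max 123.4 km
Only Location 3 has all residuals ≈ 0.

Location 3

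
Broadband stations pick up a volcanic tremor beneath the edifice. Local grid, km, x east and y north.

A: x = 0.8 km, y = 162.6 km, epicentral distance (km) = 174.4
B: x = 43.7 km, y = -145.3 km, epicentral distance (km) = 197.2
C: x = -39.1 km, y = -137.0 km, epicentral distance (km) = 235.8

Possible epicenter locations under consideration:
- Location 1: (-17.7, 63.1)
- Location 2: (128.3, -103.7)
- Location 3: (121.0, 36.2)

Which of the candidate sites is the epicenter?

Location 3

For each candidate, compare |candidate − station| to the reported distance:
Location 1: residuals A 73.2, B 20.1, C 34.6 → max 73.2 km
Location 2: residuals A 120.8, B 102.9, C 65.1 → max 120.8 km
Location 3: residuals A 0.0, B 0.1, C 0.1 → max 0.1 km
Only Location 3 has all residuals ≈ 0.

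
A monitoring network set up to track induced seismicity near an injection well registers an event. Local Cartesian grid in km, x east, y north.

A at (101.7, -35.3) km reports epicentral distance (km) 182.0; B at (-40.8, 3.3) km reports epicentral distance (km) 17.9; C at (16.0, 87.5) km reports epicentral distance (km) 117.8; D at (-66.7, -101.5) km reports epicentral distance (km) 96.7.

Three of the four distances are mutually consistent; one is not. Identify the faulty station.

Solve using three stations at a time. Using B, C, D (subtract circle equations pairwise → linear system) gives (x, y) ≈ (-56.5, -5.3).
Distances from that point to each station vs reported:
  A: calculated 161.1 vs reported 182.0 → residual 20.9 km
  B: calculated 17.9 vs reported 17.9 → residual 0.0 km
  C: calculated 117.8 vs reported 117.8 → residual 0.0 km
  D: calculated 96.7 vs reported 96.7 → residual 0.0 km
B, C, D are mutually consistent (residuals ≈ 0); A is off by 20.9 km.

A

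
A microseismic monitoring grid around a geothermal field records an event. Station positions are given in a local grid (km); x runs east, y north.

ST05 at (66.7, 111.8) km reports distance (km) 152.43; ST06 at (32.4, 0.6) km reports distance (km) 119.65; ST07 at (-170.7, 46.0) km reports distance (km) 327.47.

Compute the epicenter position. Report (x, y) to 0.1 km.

151.0 km east, -15.2 km north

Circle about each station: (x − 66.7)² + (y − 111.8)² = 152.43²; (x − 32.4)² + (y − 0.6)² = 119.65²; (x + 170.7)² + (y − 46.0)² = 327.47².
Subtracting the ST05 equation from the ST06 and ST07 equations removes the quadratic terms:
-68.6 x − 222.4 y = -6979.23
-474.8 x − 131.6 y = -69695.34
Solving the 2×2 system: x ≈ 151.0, y ≈ -15.2 km.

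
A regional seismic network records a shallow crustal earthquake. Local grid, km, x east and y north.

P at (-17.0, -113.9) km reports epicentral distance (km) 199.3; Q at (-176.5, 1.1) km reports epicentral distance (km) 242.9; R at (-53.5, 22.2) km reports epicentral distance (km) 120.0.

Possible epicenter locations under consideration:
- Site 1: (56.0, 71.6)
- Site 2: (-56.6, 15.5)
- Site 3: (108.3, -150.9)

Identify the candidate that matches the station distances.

For each candidate, compare |candidate − station| to the reported distance:
Site 1: residuals P 0.0, Q 0.1, R 0.1 → max 0.1 km
Site 2: residuals P 64.0, Q 122.1, R 112.6 → max 122.1 km
Site 3: residuals P 68.7, Q 79.9, R 116.9 → max 116.9 km
Only Site 1 has all residuals ≈ 0.

Site 1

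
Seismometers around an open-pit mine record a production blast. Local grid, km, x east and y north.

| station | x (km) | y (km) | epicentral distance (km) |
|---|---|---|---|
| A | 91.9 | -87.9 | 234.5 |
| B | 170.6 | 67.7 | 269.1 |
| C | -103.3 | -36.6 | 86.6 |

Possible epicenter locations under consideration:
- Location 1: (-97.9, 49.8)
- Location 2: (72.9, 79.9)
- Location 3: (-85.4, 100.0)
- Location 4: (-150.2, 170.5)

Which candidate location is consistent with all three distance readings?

For each candidate, compare |candidate − station| to the reported distance:
Location 1: residuals A 0.0, B 0.0, C 0.0 → max 0.0 km
Location 2: residuals A 65.6, B 170.6, C 124.6 → max 170.6 km
Location 3: residuals A 23.8, B 11.1, C 51.2 → max 51.2 km
Location 4: residuals A 119.6, B 67.8, C 125.7 → max 125.7 km
Only Location 1 has all residuals ≈ 0.

Location 1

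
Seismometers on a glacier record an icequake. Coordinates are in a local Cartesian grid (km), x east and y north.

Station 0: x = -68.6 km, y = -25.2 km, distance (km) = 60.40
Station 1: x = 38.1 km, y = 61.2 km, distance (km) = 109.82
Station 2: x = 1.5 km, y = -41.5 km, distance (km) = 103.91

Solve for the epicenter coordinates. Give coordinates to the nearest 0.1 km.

Circle about each station: (x + 68.6)² + (y + 25.2)² = 60.40²; (x − 38.1)² + (y − 61.2)² = 109.82²; (x − 1.5)² + (y + 41.5)² = 103.91².
Subtracting pairs of circle equations eliminates x²+y² and gives linear equations (the radical axes):
213.4 x + 172.8 y = -8556.22
140.2 x − 32.6 y = -10765.63
Solving the 2×2 system: x ≈ -68.6, y ≈ 35.2 km.
Check against Station 0 (with the unrounded x, y): √((x + 68.6)²+(y + 25.2)²) = 60.40 ≈ 60.40 km. ✓

-68.6 km east, 35.2 km north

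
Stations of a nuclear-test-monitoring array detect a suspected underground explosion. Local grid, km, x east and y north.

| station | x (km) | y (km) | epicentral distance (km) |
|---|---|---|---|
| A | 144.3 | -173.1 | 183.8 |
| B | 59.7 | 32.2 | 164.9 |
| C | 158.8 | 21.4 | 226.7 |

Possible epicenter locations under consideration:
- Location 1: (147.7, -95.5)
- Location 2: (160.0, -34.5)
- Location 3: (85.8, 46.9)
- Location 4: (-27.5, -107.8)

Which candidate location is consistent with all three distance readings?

For each candidate, compare |candidate − station| to the reported distance:
Location 1: residuals A 106.1, B 9.8, C 109.3 → max 109.3 km
Location 2: residuals A 44.3, B 44.4, C 170.8 → max 170.8 km
Location 3: residuals A 43.8, B 134.9, C 149.4 → max 149.4 km
Location 4: residuals A 0.0, B 0.0, C 0.0 → max 0.0 km
Only Location 4 has all residuals ≈ 0.

Location 4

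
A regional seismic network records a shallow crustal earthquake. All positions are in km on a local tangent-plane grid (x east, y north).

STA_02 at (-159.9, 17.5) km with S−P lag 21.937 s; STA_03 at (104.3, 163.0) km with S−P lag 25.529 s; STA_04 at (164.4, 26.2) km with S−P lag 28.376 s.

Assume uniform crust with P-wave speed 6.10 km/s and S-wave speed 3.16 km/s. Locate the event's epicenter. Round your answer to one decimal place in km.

(-20.0, 50.9)

Distance from S−P lag: d = Δt · v_P v_S / (v_P − v_S) = Δt · (6.10·3.16)/(6.10−3.16) ≈ 6.5565·Δt.
So d_STA_02 = 143.83, d_STA_03 = 167.38, d_STA_04 = 186.05 km.
Circle about each station: (x + 159.9)² + (y − 17.5)² = 143.83²; (x − 104.3)² + (y − 163.0)² = 167.38²; (x − 164.4)² + (y − 26.2)² = 186.05².
Subtracting pairs of circle equations eliminates x²+y² and gives linear equations (the radical axes):
528.4 x + 291.0 y = 4244.23
648.6 x + 17.4 y = -12087.99
Solving the 2×2 system: x ≈ -20.0, y ≈ 50.9 km.
Check against STA_02 (with the unrounded x, y): √((x + 159.9)²+(y − 17.5)²) = 143.83 ≈ 143.83 km. ✓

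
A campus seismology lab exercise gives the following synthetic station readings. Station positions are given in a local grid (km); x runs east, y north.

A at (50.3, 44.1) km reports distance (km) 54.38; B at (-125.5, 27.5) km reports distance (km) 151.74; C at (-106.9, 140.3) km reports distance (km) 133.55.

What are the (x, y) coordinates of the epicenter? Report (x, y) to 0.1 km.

Circle about each station: (x − 50.3)² + (y − 44.1)² = 54.38²; (x + 125.5)² + (y − 27.5)² = 151.74²; (x + 106.9)² + (y − 140.3)² = 133.55².
Subtracting the A equation from the B and C equations removes the quadratic terms:
-351.6 x − 33.2 y = -8036.24
-314.4 x + 192.4 y = 11758.38
Solving the 2×2 system: x ≈ 14.8, y ≈ 85.3 km.

14.8 km east, 85.3 km north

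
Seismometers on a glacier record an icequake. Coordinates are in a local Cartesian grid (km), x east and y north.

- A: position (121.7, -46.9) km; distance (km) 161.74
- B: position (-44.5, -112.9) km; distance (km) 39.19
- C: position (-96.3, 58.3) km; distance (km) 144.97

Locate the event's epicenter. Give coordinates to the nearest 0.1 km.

-37.7 km east, -74.3 km north

Circle about each station: (x − 121.7)² + (y + 46.9)² = 161.74²; (x + 44.5)² + (y + 112.9)² = 39.19²; (x + 96.3)² + (y − 58.3)² = 144.97².
Subtracting the A equation from the B and C equations removes the quadratic terms:
-332.4 x − 132.0 y = 22340.13
-436.0 x + 210.4 y = 805.61
Solving the 2×2 system: x ≈ -37.7, y ≈ -74.3 km.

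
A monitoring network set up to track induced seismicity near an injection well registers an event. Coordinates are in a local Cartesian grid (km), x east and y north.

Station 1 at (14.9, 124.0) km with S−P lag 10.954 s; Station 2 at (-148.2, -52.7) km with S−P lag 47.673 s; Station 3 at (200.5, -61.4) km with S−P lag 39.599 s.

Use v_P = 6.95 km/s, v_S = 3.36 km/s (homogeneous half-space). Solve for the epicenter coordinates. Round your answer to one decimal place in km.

Distance from S−P lag: d = Δt · v_P v_S / (v_P − v_S) = Δt · (6.95·3.36)/(6.95−3.36) ≈ 6.5047·Δt.
So d_Station 1 = 71.25, d_Station 2 = 310.10, d_Station 3 = 257.58 km.
Circle about each station: (x − 14.9)² + (y − 124.0)² = 71.25²; (x + 148.2)² + (y + 52.7)² = 310.10²; (x − 200.5)² + (y + 61.4)² = 257.58².
Subtracting pairs of circle equations eliminates x²+y² and gives linear equations (the radical axes):
-326.2 x − 353.4 y = -81942.93
371.2 x − 370.8 y = -32898.69
Solving the 2×2 system: x ≈ 74.4, y ≈ 163.2 km.

x ≈ 74.4 km, y ≈ 163.2 km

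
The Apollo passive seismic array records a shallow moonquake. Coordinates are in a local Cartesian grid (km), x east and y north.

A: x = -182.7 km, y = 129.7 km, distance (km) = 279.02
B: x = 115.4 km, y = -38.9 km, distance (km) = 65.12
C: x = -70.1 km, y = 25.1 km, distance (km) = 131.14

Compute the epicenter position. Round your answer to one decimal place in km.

Circle about each station: (x + 182.7)² + (y − 129.7)² = 279.02²; (x − 115.4)² + (y + 38.9)² = 65.12²; (x + 70.1)² + (y − 25.1)² = 131.14².
Subtracting pairs of circle equations eliminates x²+y² and gives linear equations (the radical axes):
596.2 x − 337.2 y = 38240.54
225.2 x − 209.2 y = 15997.10
Solving the 2×2 system: x ≈ 53.4, y ≈ -19.0 km.
Check against A (with the unrounded x, y): √((x + 182.7)²+(y − 129.7)²) = 279.02 ≈ 279.02 km. ✓

(53.4, -19.0)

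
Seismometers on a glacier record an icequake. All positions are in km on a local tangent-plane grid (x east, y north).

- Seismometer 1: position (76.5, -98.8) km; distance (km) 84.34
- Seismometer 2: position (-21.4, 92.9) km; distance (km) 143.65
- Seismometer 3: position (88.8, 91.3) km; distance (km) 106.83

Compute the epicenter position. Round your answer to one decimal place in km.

Circle about each station: (x − 76.5)² + (y + 98.8)² = 84.34²; (x + 21.4)² + (y − 92.9)² = 143.65²; (x − 88.8)² + (y − 91.3)² = 106.83².
Subtracting the Seismometer 1 equation from the Seismometer 2 and Seismometer 3 equations removes the quadratic terms:
-195.8 x + 383.4 y = -20047.41
24.6 x + 380.2 y = -3691.97
Solving the 2×2 system: x ≈ 74.0, y ≈ -14.5 km.

74.0 km east, -14.5 km north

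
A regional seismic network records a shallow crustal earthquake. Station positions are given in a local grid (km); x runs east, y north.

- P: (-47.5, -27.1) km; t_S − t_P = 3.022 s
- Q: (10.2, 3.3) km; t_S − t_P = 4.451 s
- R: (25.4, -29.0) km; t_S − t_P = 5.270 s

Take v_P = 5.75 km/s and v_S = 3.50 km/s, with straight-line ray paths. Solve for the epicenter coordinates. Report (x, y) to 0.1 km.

-21.1 km east, -21.3 km north

Distance from S−P lag: d = Δt · v_P v_S / (v_P − v_S) = Δt · (5.75·3.50)/(5.75−3.50) ≈ 8.9444·Δt.
So d_P = 27.03, d_Q = 39.81, d_R = 47.14 km.
Circle about each station: (x + 47.5)² + (y + 27.1)² = 27.03²; (x − 10.2)² + (y − 3.3)² = 39.81²; (x − 25.4)² + (y + 29.0)² = 47.14².
Subtracting pairs of circle equations eliminates x²+y² and gives linear equations (the radical axes):
115.4 x + 60.8 y = -3729.95
145.8 x − 3.8 y = -2996.06
Solving the 2×2 system: x ≈ -21.1, y ≈ -21.3 km.
Check against P (with the unrounded x, y): √((x + 47.5)²+(y + 27.1)²) = 27.03 ≈ 27.03 km. ✓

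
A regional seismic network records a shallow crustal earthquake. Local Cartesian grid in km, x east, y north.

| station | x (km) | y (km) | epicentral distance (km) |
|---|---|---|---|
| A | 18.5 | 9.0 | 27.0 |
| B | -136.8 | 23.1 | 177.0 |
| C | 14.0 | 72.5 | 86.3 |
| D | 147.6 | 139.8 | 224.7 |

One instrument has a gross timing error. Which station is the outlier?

Solve using three stations at a time. Using A, B, C (subtract circle equations pairwise → linear system) gives (x, y) ≈ (36.9, -10.7).
Distances from that point to each station vs reported:
  A: calculated 27.0 vs reported 27.0 → residual 0.0 km
  B: calculated 177.0 vs reported 177.0 → residual 0.0 km
  C: calculated 86.3 vs reported 86.3 → residual 0.0 km
  D: calculated 186.8 vs reported 224.7 → residual 37.9 km
A, B, C are mutually consistent (residuals ≈ 0); D is off by 37.9 km.

D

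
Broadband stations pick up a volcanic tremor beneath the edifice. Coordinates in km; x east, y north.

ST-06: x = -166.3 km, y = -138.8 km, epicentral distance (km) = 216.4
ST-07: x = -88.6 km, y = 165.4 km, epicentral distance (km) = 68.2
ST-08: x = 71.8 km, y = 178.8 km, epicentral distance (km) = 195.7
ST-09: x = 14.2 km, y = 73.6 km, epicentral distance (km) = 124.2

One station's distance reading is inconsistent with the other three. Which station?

ST-06

Solve using three stations at a time. Using ST-07, ST-08, ST-09 (subtract circle equations pairwise → linear system) gives (x, y) ≈ (-107.2, 99.8).
Distances from that point to each station vs reported:
  ST-06: calculated 245.8 vs reported 216.4 → residual 29.4 km
  ST-07: calculated 68.2 vs reported 68.2 → residual 0.0 km
  ST-08: calculated 195.7 vs reported 195.7 → residual 0.0 km
  ST-09: calculated 124.2 vs reported 124.2 → residual 0.0 km
ST-07, ST-08, ST-09 are mutually consistent (residuals ≈ 0); ST-06 is off by 29.4 km.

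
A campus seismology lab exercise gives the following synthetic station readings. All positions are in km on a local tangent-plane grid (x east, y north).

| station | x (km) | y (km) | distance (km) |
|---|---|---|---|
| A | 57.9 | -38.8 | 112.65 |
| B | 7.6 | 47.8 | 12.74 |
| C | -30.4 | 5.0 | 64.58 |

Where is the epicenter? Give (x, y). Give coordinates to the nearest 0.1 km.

Circle about each station: (x − 57.9)² + (y + 38.8)² = 112.65²; (x − 7.6)² + (y − 47.8)² = 12.74²; (x + 30.4)² + (y − 5.0)² = 64.58².
Subtracting the A equation from the B and C equations removes the quadratic terms:
-100.6 x + 173.2 y = 10012.46
-176.6 x + 87.6 y = 4610.76
Solving the 2×2 system: x ≈ 3.6, y ≈ 59.9 km.
Check against A (with the unrounded x, y): √((x − 57.9)²+(y + 38.8)²) = 112.65 ≈ 112.65 km. ✓

x ≈ 3.6 km, y ≈ 59.9 km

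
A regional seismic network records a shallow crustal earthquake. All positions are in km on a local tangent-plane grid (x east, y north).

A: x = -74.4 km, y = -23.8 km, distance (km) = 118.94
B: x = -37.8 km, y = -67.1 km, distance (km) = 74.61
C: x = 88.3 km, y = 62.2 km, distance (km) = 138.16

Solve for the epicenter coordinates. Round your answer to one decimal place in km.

x ≈ 36.8 km, y ≈ -66.0 km

Circle about each station: (x + 74.4)² + (y + 23.8)² = 118.94²; (x + 37.8)² + (y + 67.1)² = 74.61²; (x − 88.3)² + (y − 62.2)² = 138.16².
Subtracting the A equation from the B and C equations removes the quadratic terms:
73.2 x − 86.6 y = 8409.52
325.4 x + 172.0 y = 622.47
Solving the 2×2 system: x ≈ 36.8, y ≈ -66.0 km.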